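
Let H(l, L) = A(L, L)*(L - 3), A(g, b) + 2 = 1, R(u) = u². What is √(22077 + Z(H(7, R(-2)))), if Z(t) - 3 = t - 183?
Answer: 2*√5474 ≈ 147.97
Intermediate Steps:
A(g, b) = -1 (A(g, b) = -2 + 1 = -1)
H(l, L) = 3 - L (H(l, L) = -(L - 3) = -(-3 + L) = 3 - L)
Z(t) = -180 + t (Z(t) = 3 + (t - 183) = 3 + (-183 + t) = -180 + t)
√(22077 + Z(H(7, R(-2)))) = √(22077 + (-180 + (3 - 1*(-2)²))) = √(22077 + (-180 + (3 - 1*4))) = √(22077 + (-180 + (3 - 4))) = √(22077 + (-180 - 1)) = √(22077 - 181) = √21896 = 2*√5474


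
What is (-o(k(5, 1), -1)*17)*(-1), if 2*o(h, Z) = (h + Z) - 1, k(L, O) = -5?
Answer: -119/2 ≈ -59.500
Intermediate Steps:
o(h, Z) = -½ + Z/2 + h/2 (o(h, Z) = ((h + Z) - 1)/2 = ((Z + h) - 1)/2 = (-1 + Z + h)/2 = -½ + Z/2 + h/2)
(-o(k(5, 1), -1)*17)*(-1) = (-(-½ + (½)*(-1) + (½)*(-5))*17)*(-1) = (-(-½ - ½ - 5/2)*17)*(-1) = (-1*(-7/2)*17)*(-1) = ((7/2)*17)*(-1) = (119/2)*(-1) = -119/2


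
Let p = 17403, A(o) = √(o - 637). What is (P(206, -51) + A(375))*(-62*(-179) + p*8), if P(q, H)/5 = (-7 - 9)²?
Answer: 192412160 + 150322*I*√262 ≈ 1.9241e+8 + 2.4332e+6*I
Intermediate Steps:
A(o) = √(-637 + o)
P(q, H) = 1280 (P(q, H) = 5*(-7 - 9)² = 5*(-16)² = 5*256 = 1280)
(P(206, -51) + A(375))*(-62*(-179) + p*8) = (1280 + √(-637 + 375))*(-62*(-179) + 17403*8) = (1280 + √(-262))*(11098 + 139224) = (1280 + I*√262)*150322 = 192412160 + 150322*I*√262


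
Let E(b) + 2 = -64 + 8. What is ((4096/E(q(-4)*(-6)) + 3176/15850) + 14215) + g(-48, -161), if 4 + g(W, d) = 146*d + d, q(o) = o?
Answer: -2189409548/229825 ≈ -9526.4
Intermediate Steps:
g(W, d) = -4 + 147*d (g(W, d) = -4 + (146*d + d) = -4 + 147*d)
E(b) = -58 (E(b) = -2 + (-64 + 8) = -2 - 56 = -58)
((4096/E(q(-4)*(-6)) + 3176/15850) + 14215) + g(-48, -161) = ((4096/(-58) + 3176/15850) + 14215) + (-4 + 147*(-161)) = ((4096*(-1/58) + 3176*(1/15850)) + 14215) + (-4 - 23667) = ((-2048/29 + 1588/7925) + 14215) - 23671 = (-16184348/229825 + 14215) - 23671 = 3250778027/229825 - 23671 = -2189409548/229825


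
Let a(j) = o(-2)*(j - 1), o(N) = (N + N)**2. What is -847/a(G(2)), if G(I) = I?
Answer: -847/16 ≈ -52.938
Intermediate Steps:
o(N) = 4*N**2 (o(N) = (2*N)**2 = 4*N**2)
a(j) = -16 + 16*j (a(j) = (4*(-2)**2)*(j - 1) = (4*4)*(-1 + j) = 16*(-1 + j) = -16 + 16*j)
-847/a(G(2)) = -847/(-16 + 16*2) = -847/(-16 + 32) = -847/16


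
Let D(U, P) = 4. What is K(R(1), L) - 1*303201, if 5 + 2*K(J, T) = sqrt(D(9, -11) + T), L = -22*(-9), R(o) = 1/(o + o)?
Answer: -606407/2 + sqrt(202)/2 ≈ -3.0320e+5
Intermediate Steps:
R(o) = 1/(2*o)
L = 198
K(J, T) = -5/2 + sqrt(4 + T)/2
K(R(1), L) - 1*303201 = (-5/2 + sqrt(4 + 198)/2) - 1*303201 = (-5/2 + sqrt(202)/2) - 303201 = -606407/2 + sqrt(202)/2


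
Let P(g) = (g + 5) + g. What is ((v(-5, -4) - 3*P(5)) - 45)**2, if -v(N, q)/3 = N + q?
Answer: 3969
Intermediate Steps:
v(N, q) = -3*N - 3*q (v(N, q) = -3*(N + q) = -3*N - 3*q)
P(g) = 5 + 2*g (P(g) = (5 + g) + g = 5 + 2*g)
((v(-5, -4) - 3*P(5)) - 45)**2 = (((-3*(-5) - 3*(-4)) - 3*(5 + 2*5)) - 45)**2 = (((15 + 12) - 3*(5 + 10)) - 45)**2 = ((27 - 3*15) - 45)**2 = ((27 - 45) - 45)**2 = (-18 - 45)**2 = (-63)**2 = 3969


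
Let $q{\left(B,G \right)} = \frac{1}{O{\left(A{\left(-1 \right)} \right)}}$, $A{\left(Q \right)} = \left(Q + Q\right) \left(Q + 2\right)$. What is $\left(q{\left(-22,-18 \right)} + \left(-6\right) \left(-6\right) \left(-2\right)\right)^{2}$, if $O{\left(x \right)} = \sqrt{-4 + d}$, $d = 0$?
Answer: $\frac{\left(144 + i\right)^{2}}{4} \approx 5183.8 + 72.0 i$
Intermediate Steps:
$A{\left(Q \right)} = 2 Q \left(2 + Q\right)$
$O{\left(x \right)} = 2 i$ ($O{\left(x \right)} = \sqrt{-4 + 0} = \sqrt{-4} = 2 i$)
$q{\left(B,G \right)} = - \frac{i}{2}$ ($q{\left(B,G \right)} = \frac{1}{2 i} = - \frac{i}{2}$)
$\left(q{\left(-22,-18 \right)} + \left(-6\right) \left(-6\right) \left(-2\right)\right)^{2} = \left(- \frac{i}{2} + \left(-6\right) \left(-6\right) \left(-2\right)\right)^{2} = \left(- \frac{i}{2} + 36 \left(-2\right)\right)^{2} = \left(- \frac{i}{2} - 72\right)^{2} = \left(-72 - \frac{i}{2}\right)^{2}$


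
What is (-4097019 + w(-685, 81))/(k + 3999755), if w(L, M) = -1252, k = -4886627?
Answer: 4098271/886872 ≈ 4.6210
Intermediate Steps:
(-4097019 + w(-685, 81))/(k + 3999755) = (-4097019 - 1252)/(-4886627 + 3999755) = -4098271/(-886872) = -4098271*(-1/886872) = 4098271/886872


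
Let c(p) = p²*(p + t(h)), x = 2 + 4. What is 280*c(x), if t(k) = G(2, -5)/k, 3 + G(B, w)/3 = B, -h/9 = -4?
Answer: 59640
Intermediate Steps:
h = 36 (h = -9*(-4) = 36)
G(B, w) = -9 + 3*B
t(k) = -3/k (t(k) = (-9 + 3*2)/k = (-9 + 6)/k = -3/k)
x = 6
c(p) = p²*(-1/12 + p) (c(p) = p²*(p - 3/36) = p²*(p - 3*1/36) = p²*(p - 1/12) = p²*(-1/12 + p))
280*c(x) = 280*(6²*(-1/12 + 6)) = 280*(36*(71/12)) = 280*213 = 59640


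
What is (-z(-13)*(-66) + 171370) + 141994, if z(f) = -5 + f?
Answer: 312176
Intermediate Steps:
(-z(-13)*(-66) + 171370) + 141994 = (-(-5 - 13)*(-66) + 171370) + 141994 = (-(-18)*(-66) + 171370) + 141994 = (-1*1188 + 171370) + 141994 = (-1188 + 171370) + 141994 = 170182 + 141994 = 312176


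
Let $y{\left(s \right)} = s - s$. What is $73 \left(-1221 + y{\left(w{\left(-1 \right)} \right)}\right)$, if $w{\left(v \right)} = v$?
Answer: $-89133$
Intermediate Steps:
$y{\left(s \right)} = 0$
$73 \left(-1221 + y{\left(w{\left(-1 \right)} \right)}\right) = 73 \left(-1221 + 0\right) = 73 \left(-1221\right) = -89133$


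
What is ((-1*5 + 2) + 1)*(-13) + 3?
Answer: 29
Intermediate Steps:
((-1*5 + 2) + 1)*(-13) + 3 = ((-5 + 2) + 1)*(-13) + 3 = (-3 + 1)*(-13) + 3 = -2*(-13) + 3 = 26 + 3 = 29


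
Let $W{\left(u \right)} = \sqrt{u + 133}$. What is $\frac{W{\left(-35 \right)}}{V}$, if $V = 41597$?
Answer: $\frac{7 \sqrt{2}}{41597} \approx 0.00023799$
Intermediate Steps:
$W{\left(u \right)} = \sqrt{133 + u}$
$\frac{W{\left(-35 \right)}}{V} = \frac{\sqrt{133 - 35}}{41597} = \sqrt{98} \cdot \frac{1}{41597} = 7 \sqrt{2} \cdot \frac{1}{41597} = \frac{7 \sqrt{2}}{41597}$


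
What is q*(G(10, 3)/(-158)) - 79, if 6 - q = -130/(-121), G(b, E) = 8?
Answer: -757545/9559 ≈ -79.249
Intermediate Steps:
q = 596/121 (q = 6 - (-1)*130/(-121) = 6 - (-1)*130*(-1/121) = 6 - (-1)*(-130)/121 = 6 - 1*130/121 = 6 - 130/121 = 596/121 ≈ 4.9256)
q*(G(10, 3)/(-158)) - 79 = 596*(8/(-158))/121 - 79 = 596*(8*(-1/158))/121 - 79 = (596/121)*(-4/79) - 79 = -2384/9559 - 79 = -757545/9559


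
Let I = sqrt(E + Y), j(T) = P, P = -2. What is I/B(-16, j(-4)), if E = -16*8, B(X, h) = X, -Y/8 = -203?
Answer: -sqrt(374)/8 ≈ -2.4174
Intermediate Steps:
Y = 1624 (Y = -8*(-203) = 1624)
j(T) = -2
E = -128
I = 2*sqrt(374) (I = sqrt(-128 + 1624) = sqrt(1496) = 2*sqrt(374) ≈ 38.678)
I/B(-16, j(-4)) = (2*sqrt(374))/(-16) = (2*sqrt(374))*(-1/16) = -sqrt(374)/8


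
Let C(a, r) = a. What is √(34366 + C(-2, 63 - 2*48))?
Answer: 22*√71 ≈ 185.38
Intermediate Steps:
√(34366 + C(-2, 63 - 2*48)) = √(34366 - 2) = √34364 = 22*√71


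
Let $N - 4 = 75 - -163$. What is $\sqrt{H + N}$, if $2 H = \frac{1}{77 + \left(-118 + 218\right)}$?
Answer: $\frac{\sqrt{30326826}}{354} \approx 15.556$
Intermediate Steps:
$N = 242$ ($N = 4 + \left(75 - -163\right) = 4 + \left(75 + 163\right) = 4 + 238 = 242$)
$H = \frac{1}{354}$ ($H = \frac{1}{2 \left(77 + \left(-118 + 218\right)\right)} = \frac{1}{2 \left(77 + 100\right)} = \frac{1}{2 \cdot 177} = \frac{1}{2} \cdot \frac{1}{177} = \frac{1}{354} \approx 0.0028249$)
$\sqrt{H + N} = \sqrt{\frac{1}{354} + 242} = \sqrt{\frac{85669}{354}} = \frac{\sqrt{30326826}}{354}$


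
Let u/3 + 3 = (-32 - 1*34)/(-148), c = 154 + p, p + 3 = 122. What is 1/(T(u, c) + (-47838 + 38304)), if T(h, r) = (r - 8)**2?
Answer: 1/60691 ≈ 1.6477e-5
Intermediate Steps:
p = 119 (p = -3 + 122 = 119)
c = 273 (c = 154 + 119 = 273)
u = -567/74 (u = -9 + 3*((-32 - 1*34)/(-148)) = -9 + 3*((-32 - 34)*(-1/148)) = -9 + 3*(-66*(-1/148)) = -9 + 3*(33/74) = -9 + 99/74 = -567/74 ≈ -7.6622)
T(h, r) = (-8 + r)**2
1/(T(u, c) + (-47838 + 38304)) = 1/((-8 + 273)**2 + (-47838 + 38304)) = 1/(265**2 - 9534) = 1/(70225 - 9534) = 1/60691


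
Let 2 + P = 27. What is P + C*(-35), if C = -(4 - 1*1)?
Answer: 130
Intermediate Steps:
P = 25 (P = -2 + 27 = 25)
C = -3 (C = -(4 - 1) = -1*3 = -3)
P + C*(-35) = 25 - 3*(-35) = 25 + 105 = 130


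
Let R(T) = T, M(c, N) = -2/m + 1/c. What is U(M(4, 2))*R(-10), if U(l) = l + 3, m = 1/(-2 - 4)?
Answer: -305/2 ≈ -152.50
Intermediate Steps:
m = -⅙ (m = 1/(-6) = -⅙ ≈ -0.16667)
M(c, N) = 12 + 1/c (M(c, N) = -2/(-⅙) + 1/c = -2*(-6) + 1/c = 12 + 1/c)
U(l) = 3 + l
U(M(4, 2))*R(-10) = (3 + (12 + 1/4))*(-10) = (3 + (12 + ¼))*(-10) = (3 + 49/4)*(-10) = (61/4)*(-10) = -305/2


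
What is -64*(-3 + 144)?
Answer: -9024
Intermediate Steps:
-64*(-3 + 144) = -64*141 = -9024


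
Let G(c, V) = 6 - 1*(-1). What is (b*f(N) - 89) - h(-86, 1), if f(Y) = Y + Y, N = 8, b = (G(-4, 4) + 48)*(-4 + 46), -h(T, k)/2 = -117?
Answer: 36637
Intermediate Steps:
G(c, V) = 7 (G(c, V) = 6 + 1 = 7)
h(T, k) = 234 (h(T, k) = -2*(-117) = 234)
b = 2310 (b = (7 + 48)*(-4 + 46) = 55*42 = 2310)
f(Y) = 2*Y
(b*f(N) - 89) - h(-86, 1) = (2310*(2*8) - 89) - 1*234 = (2310*16 - 89) - 234 = (36960 - 89) - 234 = 36871 - 234 = 36637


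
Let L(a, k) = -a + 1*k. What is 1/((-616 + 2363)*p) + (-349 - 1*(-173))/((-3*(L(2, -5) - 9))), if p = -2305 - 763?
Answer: -58957759/16079388 ≈ -3.6667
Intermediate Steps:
L(a, k) = k - a (L(a, k) = -a + k = k - a)
p = -3068
1/((-616 + 2363)*p) + (-349 - 1*(-173))/((-3*(L(2, -5) - 9))) = 1/((-616 + 2363)*(-3068)) + (-349 - 1*(-173))/((-3*((-5 - 1*2) - 9))) = -1/3068/1747 + (-349 + 173)/((-3*((-5 - 2) - 9))) = (1/1747)*(-1/3068) - 176*(-1/(3*(-7 - 9))) = -1/5359796 - 176/((-3*(-16))) = -1/5359796 - 176/48 = -1/5359796 - 176*1/48 = -1/5359796 - 11/3 = -58957759/16079388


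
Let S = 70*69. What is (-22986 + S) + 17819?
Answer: -337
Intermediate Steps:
S = 4830
(-22986 + S) + 17819 = (-22986 + 4830) + 17819 = -18156 + 17819 = -337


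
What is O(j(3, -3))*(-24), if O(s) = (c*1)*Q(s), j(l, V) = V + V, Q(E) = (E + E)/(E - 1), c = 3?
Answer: -864/7 ≈ -123.43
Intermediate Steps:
Q(E) = 2*E/(-1 + E) (Q(E) = (2*E)/(-1 + E) = 2*E/(-1 + E))
j(l, V) = 2*V
O(s) = 6*s/(-1 + s) (O(s) = (3*1)*(2*s/(-1 + s)) = 3*(2*s/(-1 + s)) = 6*s/(-1 + s))
O(j(3, -3))*(-24) = (6*(2*(-3))/(-1 + 2*(-3)))*(-24) = (6*(-6)/(-1 - 6))*(-24) = (6*(-6)/(-7))*(-24) = (6*(-6)*(-⅐))*(-24) = (36/7)*(-24) = -864/7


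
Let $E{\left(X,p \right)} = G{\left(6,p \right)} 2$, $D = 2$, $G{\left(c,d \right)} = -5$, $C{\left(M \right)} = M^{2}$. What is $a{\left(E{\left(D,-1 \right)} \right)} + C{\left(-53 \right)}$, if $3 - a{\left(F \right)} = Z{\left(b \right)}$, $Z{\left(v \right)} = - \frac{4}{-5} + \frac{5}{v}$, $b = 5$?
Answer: $\frac{14051}{5} \approx 2810.2$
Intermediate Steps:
$E{\left(X,p \right)} = -10$ ($E{\left(X,p \right)} = \left(-5\right) 2 = -10$)
$Z{\left(v \right)} = \frac{4}{5} + \frac{5}{v}$ ($Z{\left(v \right)} = \left(-4\right) \left(- \frac{1}{5}\right) + \frac{5}{v} = \frac{4}{5} + \frac{5}{v}$)
$a{\left(F \right)} = \frac{6}{5}$ ($a{\left(F \right)} = 3 - \left(\frac{4}{5} + \frac{5}{5}\right) = 3 - \left(\frac{4}{5} + 5 \cdot \frac{1}{5}\right) = 3 - \left(\frac{4}{5} + 1\right) = 3 - \frac{9}{5} = \frac{6}{5}$)
$a{\left(E{\left(D,-1 \right)} \right)} + C{\left(-53 \right)} = \frac{6}{5} + \left(-53\right)^{2} = \frac{6}{5} + 2809 = \frac{14051}{5}$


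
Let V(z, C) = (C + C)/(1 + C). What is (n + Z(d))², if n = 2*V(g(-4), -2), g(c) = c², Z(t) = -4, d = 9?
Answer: 16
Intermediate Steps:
V(z, C) = 2*C/(1 + C) (V(z, C) = (2*C)/(1 + C) = 2*C/(1 + C))
n = 8 (n = 2*(2*(-2)/(1 - 2)) = 2*(2*(-2)/(-1)) = 2*(2*(-2)*(-1)) = 2*4 = 8)
(n + Z(d))² = (8 - 4)² = 4² = 16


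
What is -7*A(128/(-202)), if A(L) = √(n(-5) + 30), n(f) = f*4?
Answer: -7*√10 ≈ -22.136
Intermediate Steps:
n(f) = 4*f
A(L) = √10 (A(L) = √(4*(-5) + 30) = √(-20 + 30) = √10)
-7*A(128/(-202)) = -7*√10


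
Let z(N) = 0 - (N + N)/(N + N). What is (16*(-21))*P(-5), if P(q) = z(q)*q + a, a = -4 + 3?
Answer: -1344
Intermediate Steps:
z(N) = -1 (z(N) = 0 - 2*N/(2*N) = 0 - 2*N*1/(2*N) = 0 - 1*1 = 0 - 1 = -1)
a = -1
P(q) = -1 - q (P(q) = -q - 1 = -1 - q)
(16*(-21))*P(-5) = (16*(-21))*(-1 - 1*(-5)) = -336*(-1 + 5) = -336*4 = -1344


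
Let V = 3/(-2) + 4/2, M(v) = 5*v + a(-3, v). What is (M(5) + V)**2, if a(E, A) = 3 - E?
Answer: 3969/4 ≈ 992.25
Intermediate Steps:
M(v) = 6 + 5*v (M(v) = 5*v + (3 - 1*(-3)) = 5*v + (3 + 3) = 5*v + 6 = 6 + 5*v)
V = 1/2 (V = 3*(-1/2) + 4*(1/2) = -3/2 + 2 = 1/2 ≈ 0.50000)
(M(5) + V)**2 = ((6 + 5*5) + 1/2)**2 = ((6 + 25) + 1/2)**2 = (31 + 1/2)**2 = (63/2)**2 = 3969/4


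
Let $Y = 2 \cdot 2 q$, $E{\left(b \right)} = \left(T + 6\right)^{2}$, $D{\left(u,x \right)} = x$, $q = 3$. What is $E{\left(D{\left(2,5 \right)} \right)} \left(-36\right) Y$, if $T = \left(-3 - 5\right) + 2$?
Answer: $0$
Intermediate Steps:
$T = -6$ ($T = -8 + 2 = -6$)
$E{\left(b \right)} = 0$ ($E{\left(b \right)} = \left(-6 + 6\right)^{2} = 0^{2} = 0$)
$Y = 12$ ($Y = 2 \cdot 2 \cdot 3 = 4 \cdot 3 = 12$)
$E{\left(D{\left(2,5 \right)} \right)} \left(-36\right) Y = 0 \left(-36\right) 12 = 0 \cdot 12 = 0$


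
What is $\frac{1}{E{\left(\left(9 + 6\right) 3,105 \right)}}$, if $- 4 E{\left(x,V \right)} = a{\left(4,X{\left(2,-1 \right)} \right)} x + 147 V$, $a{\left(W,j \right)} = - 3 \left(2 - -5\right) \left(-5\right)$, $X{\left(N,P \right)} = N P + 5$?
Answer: $- \frac{1}{5040} \approx -0.00019841$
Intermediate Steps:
$X{\left(N,P \right)} = 5 + N P$
$a{\left(W,j \right)} = 105$ ($a{\left(W,j \right)} = - 3 \left(2 + 5\right) \left(-5\right) = \left(-3\right) 7 \left(-5\right) = \left(-21\right) \left(-5\right) = 105$)
$E{\left(x,V \right)} = - \frac{147 V}{4} - \frac{105 x}{4}$ ($E{\left(x,V \right)} = - \frac{105 x + 147 V}{4} = - \frac{147 V}{4} - \frac{105 x}{4}$)
$\frac{1}{E{\left(\left(9 + 6\right) 3,105 \right)}} = \frac{1}{\left(- \frac{147}{4}\right) 105 - \frac{105 \left(9 + 6\right) 3}{4}} = \frac{1}{- \frac{15435}{4} - \frac{105 \cdot 15 \cdot 3}{4}} = \frac{1}{- \frac{15435}{4} - \frac{4725}{4}} = \frac{1}{-5040} = - \frac{1}{5040}$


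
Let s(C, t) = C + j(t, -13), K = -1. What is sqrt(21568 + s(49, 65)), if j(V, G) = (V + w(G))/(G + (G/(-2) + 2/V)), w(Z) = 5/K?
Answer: sqrt(18172097)/29 ≈ 147.00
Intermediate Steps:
w(Z) = -5 (w(Z) = 5/(-1) = 5*(-1) = -5)
j(V, G) = (-5 + V)/(G/2 + 2/V) (j(V, G) = (V - 5)/(G + (G/(-2) + 2/V)) = (-5 + V)/(G + (G*(-1/2) + 2/V)) = (-5 + V)/(G + (-G/2 + 2/V)) = (-5 + V)/(G + (2/V - G/2)) = (-5 + V)/(G/2 + 2/V))
s(C, t) = C + 2*t*(-5 + t)/(4 - 13*t)
sqrt(21568 + s(49, 65)) = sqrt(21568 + (49*(-4 + 13*65) - 2*65*(-5 + 65))/(-4 + 13*65)) = sqrt(21568 + (49*(-4 + 845) - 2*65*60)/(-4 + 845)) = sqrt(21568 + (49*841 - 7800)/841) = sqrt(21568 + (41209 - 7800)/841) = sqrt(21568 + (1/841)*33409) = sqrt(21568 + 33409/841) = sqrt(18172097/841) = sqrt(18172097)/29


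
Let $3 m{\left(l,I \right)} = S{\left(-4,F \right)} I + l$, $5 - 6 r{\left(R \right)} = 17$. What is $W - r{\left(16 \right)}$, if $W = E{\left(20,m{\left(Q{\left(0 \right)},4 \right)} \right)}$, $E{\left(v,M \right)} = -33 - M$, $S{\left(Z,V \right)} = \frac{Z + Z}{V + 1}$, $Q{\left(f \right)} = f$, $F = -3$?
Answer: $- \frac{109}{3} \approx -36.333$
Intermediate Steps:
$r{\left(R \right)} = -2$ ($r{\left(R \right)} = \frac{5}{6} - \frac{17}{6} = -2$)
$S{\left(Z,V \right)} = \frac{2 Z}{1 + V}$
$m{\left(l,I \right)} = \frac{l}{3} + \frac{4 I}{3}$ ($m{\left(l,I \right)} = \frac{2 \left(-4\right) \frac{1}{1 - 3} I + l}{3} = \frac{2 \left(-4\right) \frac{1}{-2} I + l}{3} = \frac{2 \left(-4\right) \left(- \frac{1}{2}\right) I + l}{3} = \frac{4 I + l}{3} = \frac{l + 4 I}{3} = \frac{l}{3} + \frac{4 I}{3}$)
$W = - \frac{115}{3}$ ($W = -33 - \left(\frac{1}{3} \cdot 0 + \frac{4}{3} \cdot 4\right) = -33 - \left(0 + \frac{16}{3}\right) = -33 - \frac{16}{3} = - \frac{115}{3} \approx -38.333$)
$W - r{\left(16 \right)} = - \frac{115}{3} - -2 = - \frac{115}{3} + 2 = - \frac{109}{3}$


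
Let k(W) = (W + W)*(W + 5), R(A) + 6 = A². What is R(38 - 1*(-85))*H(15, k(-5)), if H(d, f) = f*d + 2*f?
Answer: 0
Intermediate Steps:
R(A) = -6 + A²
k(W) = 2*W*(5 + W) (k(W) = (2*W)*(5 + W) = 2*W*(5 + W))
H(d, f) = 2*f + d*f (H(d, f) = d*f + 2*f = 2*f + d*f)
R(38 - 1*(-85))*H(15, k(-5)) = (-6 + (38 - 1*(-85))²)*((2*(-5)*(5 - 5))*(2 + 15)) = (-6 + (38 + 85)²)*((2*(-5)*0)*17) = (-6 + 123²)*(0*17) = (-6 + 15129)*0 = 15123*0 = 0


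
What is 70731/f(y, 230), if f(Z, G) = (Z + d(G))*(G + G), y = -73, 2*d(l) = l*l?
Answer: 70731/12133420 ≈ 0.0058294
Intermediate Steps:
d(l) = l**2/2 (d(l) = (l*l)/2 = l**2/2)
f(Z, G) = 2*G*(Z + G**2/2) (f(Z, G) = (Z + G**2/2)*(G + G) = (Z + G**2/2)*(2*G) = 2*G*(Z + G**2/2))
70731/f(y, 230) = 70731/((230*(230**2 + 2*(-73)))) = 70731/((230*(52900 - 146))) = 70731/((230*52754)) = 70731/12133420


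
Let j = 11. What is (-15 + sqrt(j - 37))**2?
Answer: (15 - I*sqrt(26))**2 ≈ 199.0 - 152.97*I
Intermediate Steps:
(-15 + sqrt(j - 37))**2 = (-15 + sqrt(11 - 37))**2 = (-15 + sqrt(-26))**2 = (-15 + I*sqrt(26))**2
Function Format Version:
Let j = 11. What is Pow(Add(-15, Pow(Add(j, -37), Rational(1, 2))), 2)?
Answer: Pow(Add(15, Mul(-1, I, Pow(26, Rational(1, 2)))), 2) ≈ Add(199.00, Mul(-152.97, I))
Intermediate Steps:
Pow(Add(-15, Pow(Add(j, -37), Rational(1, 2))), 2) = Pow(Add(-15, Pow(Add(11, -37), Rational(1, 2))), 2) = Pow(Add(-15, Pow(-26, Rational(1, 2))), 2) = Pow(Add(-15, Mul(I, Pow(26, Rational(1, 2)))), 2)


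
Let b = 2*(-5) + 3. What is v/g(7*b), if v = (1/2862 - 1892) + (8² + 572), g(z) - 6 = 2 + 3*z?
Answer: 3594671/397818 ≈ 9.0360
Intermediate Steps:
b = -7 (b = -10 + 3 = -7)
g(z) = 8 + 3*z (g(z) = 6 + (2 + 3*z) = 8 + 3*z)
v = -3594671/2862 (v = (1/2862 - 1892) + (64 + 572) = -5414903/2862 + 636 = -3594671/2862 ≈ -1256.0)
v/g(7*b) = -3594671/(2862*(8 + 3*(7*(-7)))) = -3594671/(2862*(8 + 3*(-49))) = -3594671/(2862*(8 - 147)) = -3594671/2862/(-139) = -3594671/2862*(-1/139) = 3594671/397818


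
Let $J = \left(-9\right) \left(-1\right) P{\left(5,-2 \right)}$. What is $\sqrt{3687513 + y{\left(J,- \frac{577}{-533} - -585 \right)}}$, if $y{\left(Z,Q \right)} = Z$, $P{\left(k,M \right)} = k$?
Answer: $\sqrt{3687558} \approx 1920.3$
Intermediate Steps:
$J = 45$ ($J = \left(-9\right) \left(-1\right) 5 = 9 \cdot 5 = 45$)
$\sqrt{3687513 + y{\left(J,- \frac{577}{-533} - -585 \right)}} = \sqrt{3687513 + 45} = \sqrt{3687558}$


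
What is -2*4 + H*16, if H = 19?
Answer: 296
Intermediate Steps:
-2*4 + H*16 = -2*4 + 19*16 = -8 + 304 = 296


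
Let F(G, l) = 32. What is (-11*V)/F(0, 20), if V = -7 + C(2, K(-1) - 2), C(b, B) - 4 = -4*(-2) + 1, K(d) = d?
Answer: -33/16 ≈ -2.0625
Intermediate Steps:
C(b, B) = 13 (C(b, B) = 4 + (-4*(-2) + 1) = 4 + (8 + 1) = 4 + 9 = 13)
V = 6 (V = -7 + 13 = 6)
(-11*V)/F(0, 20) = -11*6/32 = -66*1/32 = -33/16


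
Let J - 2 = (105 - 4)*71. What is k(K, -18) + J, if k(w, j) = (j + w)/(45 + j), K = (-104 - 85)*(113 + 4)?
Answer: 19060/3 ≈ 6353.3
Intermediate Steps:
K = -22113 (K = -189*117 = -22113)
k(w, j) = (j + w)/(45 + j)
J = 7173 (J = 2 + (105 - 4)*71 = 2 + 101*71 = 2 + 7171 = 7173)
k(K, -18) + J = (-18 - 22113)/(45 - 18) + 7173 = -22131/27 + 7173 = (1/27)*(-22131) + 7173 = -2459/3 + 7173 = 19060/3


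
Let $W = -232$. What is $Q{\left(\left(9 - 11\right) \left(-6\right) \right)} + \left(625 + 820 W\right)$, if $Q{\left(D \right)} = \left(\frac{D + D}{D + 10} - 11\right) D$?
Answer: $- \frac{2087073}{11} \approx -1.8973 \cdot 10^{5}$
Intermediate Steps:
$Q{\left(D \right)} = D \left(-11 + \frac{2 D}{10 + D}\right)$ ($Q{\left(D \right)} = \left(\frac{2 D}{10 + D} - 11\right) D = \left(-11 + \frac{2 D}{10 + D}\right) D = D \left(-11 + \frac{2 D}{10 + D}\right)$)
$Q{\left(\left(9 - 11\right) \left(-6\right) \right)} + \left(625 + 820 W\right) = - \frac{\left(9 - 11\right) \left(-6\right) \left(110 + 9 \left(9 - 11\right) \left(-6\right)\right)}{10 + \left(9 - 11\right) \left(-6\right)} + \left(625 + 820 \left(-232\right)\right) = - \frac{\left(-2\right) \left(-6\right) \left(110 + 9 \left(\left(-2\right) \left(-6\right)\right)\right)}{10 - -12} + \left(625 - 190240\right) = \left(-1\right) 12 \frac{1}{10 + 12} \left(110 + 9 \cdot 12\right) - 189615 = \left(-1\right) 12 \cdot \frac{1}{22} \left(110 + 108\right) - 189615 = \left(-1\right) 12 \cdot \frac{1}{22} \cdot 218 - 189615 = - \frac{1308}{11} - 189615 = - \frac{2087073}{11}$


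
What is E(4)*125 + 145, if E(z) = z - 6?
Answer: -105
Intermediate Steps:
E(z) = -6 + z
E(4)*125 + 145 = (-6 + 4)*125 + 145 = -2*125 + 145 = -250 + 145 = -105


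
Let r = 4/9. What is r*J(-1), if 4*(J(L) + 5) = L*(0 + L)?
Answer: -19/9 ≈ -2.1111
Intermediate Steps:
J(L) = -5 + L**2/4 (J(L) = -5 + (L*(0 + L))/4 = -5 + (L*L)/4 = -5 + L**2/4)
r = 4/9 (r = (1/9)*4 = 4/9 ≈ 0.44444)
r*J(-1) = 4*(-5 + (1/4)*(-1)**2)/9 = 4*(-5 + (1/4)*1)/9 = 4*(-5 + 1/4)/9 = (4/9)*(-19/4) = -19/9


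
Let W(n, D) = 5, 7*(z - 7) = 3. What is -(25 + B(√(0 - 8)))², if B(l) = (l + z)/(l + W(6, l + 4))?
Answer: (-674856*√2 + 594337*I)/(49*(-17*I + 20*√2)) ≈ -695.23 + 10.977*I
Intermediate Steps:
z = 52/7 (z = 7 + (⅐)*3 = 7 + 3/7 = 52/7 ≈ 7.4286)
B(l) = (52/7 + l)/(5 + l) (B(l) = (l + 52/7)/(l + 5) = (52/7 + l)/(5 + l))
-(25 + B(√(0 - 8)))² = -(25 + (52/7 + √(0 - 8))/(5 + √(0 - 8)))² = -(25 + (52/7 + √(-8))/(5 + √(-8)))² = -(25 + (52/7 + 2*I*√2)/(5 + 2*I*√2))²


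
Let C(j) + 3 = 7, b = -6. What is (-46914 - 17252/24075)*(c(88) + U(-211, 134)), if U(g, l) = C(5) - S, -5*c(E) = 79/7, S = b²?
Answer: 1354236690598/842625 ≈ 1.6072e+6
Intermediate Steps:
C(j) = 4 (C(j) = -3 + 7 = 4)
S = 36 (S = (-6)² = 36)
c(E) = -79/35 (c(E) = -79/(5*7) = -⅕*79/7 = -79/35)
U(g, l) = -32 (U(g, l) = 4 - 1*36 = 4 - 36 = -32)
(-46914 - 17252/24075)*(c(88) + U(-211, 134)) = (-46914 - 17252/24075)*(-79/35 - 32) = (-46914 - 17252*1/24075)*(-1199/35) = (-46914 - 17252/24075)*(-1199/35) = -1129471802/24075*(-1199/35) = 1354236690598/842625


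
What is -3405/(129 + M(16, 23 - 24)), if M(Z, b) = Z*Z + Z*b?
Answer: -1135/123 ≈ -9.2276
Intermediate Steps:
M(Z, b) = Z² + Z*b
-3405/(129 + M(16, 23 - 24)) = -3405/(129 + 16*(16 + (23 - 24))) = -3405/(129 + 16*(16 - 1)) = -3405/(129 + 16*15) = -3405/(129 + 240) = -3405/369 = -3405*1/369 = -1135/123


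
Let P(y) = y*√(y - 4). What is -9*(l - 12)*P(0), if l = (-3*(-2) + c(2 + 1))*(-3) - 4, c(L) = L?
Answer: 0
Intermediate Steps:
l = -31 (l = (-3*(-2) + (2 + 1))*(-3) - 4 = (6 + 3)*(-3) - 4 = 9*(-3) - 4 = -27 - 4 = -31)
P(y) = y*√(-4 + y)
-9*(l - 12)*P(0) = -9*(-31 - 12)*0*√(-4 + 0) = -(-387)*0*√(-4) = -(-387)*0*(2*I) = -(-387)*0 = -9*0 = 0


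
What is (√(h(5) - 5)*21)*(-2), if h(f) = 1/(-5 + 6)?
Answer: -84*I ≈ -84.0*I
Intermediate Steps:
h(f) = 1 (h(f) = 1/1 = 1)
(√(h(5) - 5)*21)*(-2) = (√(1 - 5)*21)*(-2) = (√(-4)*21)*(-2) = ((2*I)*21)*(-2) = (42*I)*(-2) = -84*I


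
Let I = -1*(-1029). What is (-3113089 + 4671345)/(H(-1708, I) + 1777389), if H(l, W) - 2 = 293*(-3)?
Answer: 97391/111032 ≈ 0.87714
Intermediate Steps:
I = 1029
H(l, W) = -877 (H(l, W) = 2 + 293*(-3) = 2 - 879 = -877)
(-3113089 + 4671345)/(H(-1708, I) + 1777389) = (-3113089 + 4671345)/(-877 + 1777389) = 1558256/1776512 = 1558256*(1/1776512) = 97391/111032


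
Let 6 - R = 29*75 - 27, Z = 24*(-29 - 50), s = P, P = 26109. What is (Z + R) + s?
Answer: 22071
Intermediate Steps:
s = 26109
Z = -1896 (Z = 24*(-79) = -1896)
R = -2142 (R = 6 - (29*75 - 27) = 6 - (2175 - 27) = 6 - 1*2148 = 6 - 2148 = -2142)
(Z + R) + s = (-1896 - 2142) + 26109 = -4038 + 26109 = 22071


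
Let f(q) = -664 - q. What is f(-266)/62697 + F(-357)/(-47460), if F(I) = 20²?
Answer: -244266/16531109 ≈ -0.014776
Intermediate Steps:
F(I) = 400
f(-266)/62697 + F(-357)/(-47460) = (-664 - 1*(-266))/62697 + 400/(-47460) = (-664 + 266)*(1/62697) + 400*(-1/47460) = -398*1/62697 - 20/2373 = -398/62697 - 20/2373 = -244266/16531109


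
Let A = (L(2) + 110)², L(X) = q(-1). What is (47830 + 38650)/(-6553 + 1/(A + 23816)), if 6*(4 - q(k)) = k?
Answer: -114724454480/8693216317 ≈ -13.197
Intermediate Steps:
q(k) = 4 - k/6
L(X) = 25/6 (L(X) = 4 - ⅙*(-1) = 4 + ⅙ = 25/6)
A = 469225/36 (A = (25/6 + 110)² = (685/6)² = 469225/36 ≈ 13034.)
(47830 + 38650)/(-6553 + 1/(A + 23816)) = (47830 + 38650)/(-6553 + 1/(469225/36 + 23816)) = 86480/(-6553 + 1/(1326601/36)) = 86480/(-6553 + 36/1326601) = 86480/(-8693216317/1326601) = 86480*(-1326601/8693216317) = -114724454480/8693216317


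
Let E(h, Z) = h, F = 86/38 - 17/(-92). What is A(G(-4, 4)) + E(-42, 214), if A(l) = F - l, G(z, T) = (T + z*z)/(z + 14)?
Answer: -72633/1748 ≈ -41.552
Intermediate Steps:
F = 4279/1748 (F = 86*(1/38) - 17*(-1/92) = 43/19 + 17/92 = 4279/1748 ≈ 2.4479)
G(z, T) = (T + z²)/(14 + z)
A(l) = 4279/1748 - l
A(G(-4, 4)) + E(-42, 214) = (4279/1748 - (4 + (-4)²)/(14 - 4)) - 42 = (4279/1748 - (4 + 16)/10) - 42 = (4279/1748 - 20/10) - 42 = (4279/1748 - 1*2) - 42 = (4279/1748 - 2) - 42 = 783/1748 - 42 = -72633/1748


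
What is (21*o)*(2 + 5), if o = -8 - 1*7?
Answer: -2205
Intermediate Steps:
o = -15 (o = -8 - 7 = -15)
(21*o)*(2 + 5) = (21*(-15))*(2 + 5) = -315*7 = -2205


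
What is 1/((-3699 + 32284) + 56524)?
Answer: 1/85109 ≈ 1.1750e-5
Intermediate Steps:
1/((-3699 + 32284) + 56524) = 1/(28585 + 56524) = 1/85109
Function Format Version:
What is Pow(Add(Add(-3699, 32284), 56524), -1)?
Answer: Rational(1, 85109) ≈ 1.1750e-5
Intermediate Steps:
Pow(Add(Add(-3699, 32284), 56524), -1) = Pow(Add(28585, 56524), -1) = Pow(85109, -1) = Rational(1, 85109)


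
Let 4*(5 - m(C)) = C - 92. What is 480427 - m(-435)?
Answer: 1921161/4 ≈ 4.8029e+5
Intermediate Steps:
m(C) = 28 - C/4 (m(C) = 5 - (C - 92)/4 = 5 - (-92 + C)/4 = 5 + (23 - C/4) = 28 - C/4)
480427 - m(-435) = 480427 - (28 - 1/4*(-435)) = 480427 - (28 + 435/4) = 480427 - 1*547/4 = 480427 - 547/4 = 1921161/4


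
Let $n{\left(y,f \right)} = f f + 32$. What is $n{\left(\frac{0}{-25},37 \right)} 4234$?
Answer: $5931834$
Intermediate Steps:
$n{\left(y,f \right)} = 32 + f^{2}$ ($n{\left(y,f \right)} = f^{2} + 32 = 32 + f^{2}$)
$n{\left(\frac{0}{-25},37 \right)} 4234 = \left(32 + 37^{2}\right) 4234 = \left(32 + 1369\right) 4234 = 1401 \cdot 4234 = 5931834$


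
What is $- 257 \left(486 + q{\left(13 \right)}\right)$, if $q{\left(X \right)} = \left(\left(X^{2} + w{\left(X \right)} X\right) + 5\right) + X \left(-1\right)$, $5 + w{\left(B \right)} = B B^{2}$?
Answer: $-7489751$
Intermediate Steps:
$w{\left(B \right)} = -5 + B^{3}$ ($w{\left(B \right)} = -5 + B B^{2} = -5 + B^{3}$)
$q{\left(X \right)} = 5 + X^{2} - X + X \left(-5 + X^{3}\right)$ ($q{\left(X \right)} = \left(\left(X^{2} + \left(-5 + X^{3}\right) X\right) + 5\right) + X \left(-1\right) = \left(\left(X^{2} + X \left(-5 + X^{3}\right)\right) + 5\right) - X = \left(5 + X^{2} + X \left(-5 + X^{3}\right)\right) - X = 5 + X^{2} - X + X \left(-5 + X^{3}\right)$)
$- 257 \left(486 + q{\left(13 \right)}\right) = - 257 \left(486 + \left(5 + 13^{2} + 13^{4} - 78\right)\right) = - 257 \left(486 + \left(5 + 169 + 28561 - 78\right)\right) = - 257 \left(486 + 28657\right) = \left(-257\right) 29143 = -7489751$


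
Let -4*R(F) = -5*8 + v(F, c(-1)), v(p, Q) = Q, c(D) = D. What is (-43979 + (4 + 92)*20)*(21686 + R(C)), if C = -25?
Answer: -3650090315/4 ≈ -9.1252e+8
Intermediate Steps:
R(F) = 41/4 (R(F) = -(-5*8 - 1)/4 = -(-40 - 1)/4 = -1/4*(-41) = 41/4)
(-43979 + (4 + 92)*20)*(21686 + R(C)) = (-43979 + (4 + 92)*20)*(21686 + 41/4) = (-43979 + 96*20)*(86785/4) = (-43979 + 1920)*(86785/4) = -42059*86785/4 = -3650090315/4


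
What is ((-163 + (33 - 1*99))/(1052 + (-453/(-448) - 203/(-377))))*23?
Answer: -30675008/6135873 ≈ -4.9993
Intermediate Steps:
((-163 + (33 - 1*99))/(1052 + (-453/(-448) - 203/(-377))))*23 = ((-163 + (33 - 99))/(1052 + (-453*(-1/448) - 203*(-1/377))))*23 = ((-163 - 66)/(1052 + (453/448 + 7/13)))*23 = -229/(1052 + 9025/5824)*23 = -229/6135873/5824*23 = -229*5824/6135873*23 = -1333696/6135873*23 = -30675008/6135873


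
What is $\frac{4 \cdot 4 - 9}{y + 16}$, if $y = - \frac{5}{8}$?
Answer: $\frac{56}{123} \approx 0.45528$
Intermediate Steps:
$y = - \frac{5}{8}$ ($y = \left(-5\right) \frac{1}{8} = - \frac{5}{8} \approx -0.625$)
$\frac{4 \cdot 4 - 9}{y + 16} = \frac{4 \cdot 4 - 9}{- \frac{5}{8} + 16} = \frac{16 - 9}{\frac{123}{8}} = \frac{8}{123} \cdot 7 = \frac{56}{123}$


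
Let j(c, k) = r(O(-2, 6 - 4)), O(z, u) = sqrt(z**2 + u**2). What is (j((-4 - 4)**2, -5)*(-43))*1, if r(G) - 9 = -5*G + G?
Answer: -387 + 344*sqrt(2) ≈ 99.490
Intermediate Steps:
O(z, u) = sqrt(u**2 + z**2)
r(G) = 9 - 4*G (r(G) = 9 + (-5*G + G) = 9 - 4*G)
j(c, k) = 9 - 8*sqrt(2) (j(c, k) = 9 - 4*sqrt((6 - 4)**2 + (-2)**2) = 9 - 4*sqrt(2**2 + 4) = 9 - 4*sqrt(4 + 4) = 9 - 8*sqrt(2))
(j((-4 - 4)**2, -5)*(-43))*1 = ((9 - 8*sqrt(2))*(-43))*1 = (-387 + 344*sqrt(2))*1 = -387 + 344*sqrt(2)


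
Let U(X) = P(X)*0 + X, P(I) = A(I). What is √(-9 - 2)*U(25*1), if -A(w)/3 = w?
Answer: 25*I*√11 ≈ 82.916*I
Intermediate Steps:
A(w) = -3*w
P(I) = -3*I
U(X) = X (U(X) = -3*X*0 + X = 0 + X = X)
√(-9 - 2)*U(25*1) = √(-9 - 2)*(25*1) = √(-11)*25 = (I*√11)*25 = 25*I*√11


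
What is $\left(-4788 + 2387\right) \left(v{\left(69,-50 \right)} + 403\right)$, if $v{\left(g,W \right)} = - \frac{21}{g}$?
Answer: $- \frac{22238062}{23} \approx -9.6687 \cdot 10^{5}$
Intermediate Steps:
$\left(-4788 + 2387\right) \left(v{\left(69,-50 \right)} + 403\right) = \left(-4788 + 2387\right) \left(- \frac{21}{69} + 403\right) = - 2401 \left(\left(-21\right) \frac{1}{69} + 403\right) = - 2401 \left(- \frac{7}{23} + 403\right) = \left(-2401\right) \frac{9262}{23} = - \frac{22238062}{23}$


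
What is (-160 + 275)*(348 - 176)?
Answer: 19780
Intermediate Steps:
(-160 + 275)*(348 - 176) = 115*172 = 19780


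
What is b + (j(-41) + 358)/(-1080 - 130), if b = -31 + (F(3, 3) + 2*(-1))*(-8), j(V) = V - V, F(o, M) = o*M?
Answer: -52814/605 ≈ -87.296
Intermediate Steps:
F(o, M) = M*o
j(V) = 0
b = -87 (b = -31 + (3*3 + 2*(-1))*(-8) = -31 + (9 - 2)*(-8) = -31 + 7*(-8) = -31 - 56 = -87)
b + (j(-41) + 358)/(-1080 - 130) = -87 + (0 + 358)/(-1080 - 130) = -87 + 358/(-1210) = -87 + 358*(-1/1210) = -87 - 179/605 = -52814/605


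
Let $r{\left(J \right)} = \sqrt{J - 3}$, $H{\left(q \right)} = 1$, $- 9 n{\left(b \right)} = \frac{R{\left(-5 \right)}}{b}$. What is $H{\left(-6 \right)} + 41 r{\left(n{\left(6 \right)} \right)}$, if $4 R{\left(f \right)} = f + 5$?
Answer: $1 + 41 i \sqrt{3} \approx 1.0 + 71.014 i$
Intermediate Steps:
$R{\left(f \right)} = \frac{5}{4} + \frac{f}{4}$ ($R{\left(f \right)} = \frac{f + 5}{4} = \frac{5 + f}{4} = \frac{5}{4} + \frac{f}{4}$)
$n{\left(b \right)} = 0$ ($n{\left(b \right)} = - \frac{\left(\frac{5}{4} + \frac{1}{4} \left(-5\right)\right) \frac{1}{b}}{9} = - \frac{\left(\frac{5}{4} - \frac{5}{4}\right) \frac{1}{b}}{9} = - \frac{0 \frac{1}{b}}{9} = \left(- \frac{1}{9}\right) 0 = 0$)
$r{\left(J \right)} = \sqrt{-3 + J}$
$H{\left(-6 \right)} + 41 r{\left(n{\left(6 \right)} \right)} = 1 + 41 \sqrt{-3 + 0} = 1 + 41 \sqrt{-3} = 1 + 41 i \sqrt{3}$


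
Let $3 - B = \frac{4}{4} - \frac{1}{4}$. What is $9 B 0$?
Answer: $0$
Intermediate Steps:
$B = \frac{9}{4}$ ($B = 3 - \left(\frac{4}{4} - \frac{1}{4}\right) = 3 - \left(4 \cdot \frac{1}{4} - \frac{1}{4}\right) = 3 - \left(1 - \frac{1}{4}\right) = 3 - \frac{3}{4} = \frac{9}{4} \approx 2.25$)
$9 B 0 = 9 \cdot \frac{9}{4} \cdot 0 = \frac{81}{4} \cdot 0 = 0$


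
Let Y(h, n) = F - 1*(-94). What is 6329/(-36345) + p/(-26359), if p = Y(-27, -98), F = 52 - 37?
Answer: -170787716/958017855 ≈ -0.17827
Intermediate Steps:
F = 15
Y(h, n) = 109 (Y(h, n) = 15 - 1*(-94) = 15 + 94 = 109)
p = 109
6329/(-36345) + p/(-26359) = 6329/(-36345) + 109/(-26359) = 6329*(-1/36345) + 109*(-1/26359) = -6329/36345 - 109/26359 = -170787716/958017855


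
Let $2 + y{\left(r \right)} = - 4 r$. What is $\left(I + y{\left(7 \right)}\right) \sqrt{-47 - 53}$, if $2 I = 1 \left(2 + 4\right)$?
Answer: $- 270 i \approx - 270.0 i$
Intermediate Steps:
$I = 3$ ($I = \frac{1 \left(2 + 4\right)}{2} = \frac{1 \cdot 6}{2} = \frac{1}{2} \cdot 6 = 3$)
$y{\left(r \right)} = -2 - 4 r$
$\left(I + y{\left(7 \right)}\right) \sqrt{-47 - 53} = \left(3 - 30\right) \sqrt{-47 - 53} = \left(3 - 30\right) \sqrt{-100} = \left(3 - 30\right) 10 i = - 27 \cdot 10 i = - 270 i$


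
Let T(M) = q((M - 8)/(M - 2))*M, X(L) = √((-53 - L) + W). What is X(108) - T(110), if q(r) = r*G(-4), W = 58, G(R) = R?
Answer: 3740/9 + I*√103 ≈ 415.56 + 10.149*I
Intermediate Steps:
q(r) = -4*r (q(r) = r*(-4) = -4*r)
X(L) = √(5 - L) (X(L) = √((-53 - L) + 58) = √(5 - L))
T(M) = -4*M*(-8 + M)/(-2 + M) (T(M) = (-4*(M - 8)/(M - 2))*M = (-4*(-8 + M)/(-2 + M))*M = -4*M*(-8 + M)/(-2 + M))
X(108) - T(110) = √(5 - 1*108) - 4*110*(8 - 1*110)/(-2 + 110) = √(5 - 108) - 4*110*(8 - 110)/108 = √(-103) - 4*110*(-102)/108 = I*√103 - 1*(-3740/9) = I*√103 + 3740/9 = 3740/9 + I*√103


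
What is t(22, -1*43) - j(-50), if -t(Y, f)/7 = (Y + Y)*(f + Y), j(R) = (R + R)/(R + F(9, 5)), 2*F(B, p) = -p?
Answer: 135788/21 ≈ 6466.1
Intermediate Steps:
F(B, p) = -p/2 (F(B, p) = (-p)/2 = -p/2)
j(R) = 2*R/(-5/2 + R) (j(R) = (R + R)/(R - 1/2*5) = (2*R)/(R - 5/2) = (2*R)/(-5/2 + R) = 2*R/(-5/2 + R))
t(Y, f) = -14*Y*(Y + f) (t(Y, f) = -7*(Y + Y)*(f + Y) = -7*2*Y*(Y + f) = -14*Y*(Y + f))
t(22, -1*43) - j(-50) = -14*22*(22 - 1*43) - 4*(-50)/(-5 + 2*(-50)) = -14*22*(22 - 43) - 4*(-50)/(-5 - 100) = -14*22*(-21) - 4*(-50)/(-105) = 6468 - 4*(-50)*(-1)/105 = 6468 - 1*40/21 = 6468 - 40/21 = 135788/21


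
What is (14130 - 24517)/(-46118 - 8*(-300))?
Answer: 10387/43718 ≈ 0.23759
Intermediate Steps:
(14130 - 24517)/(-46118 - 8*(-300)) = -10387/(-46118 + 2400) = -10387/(-43718) = -10387*(-1/43718) = 10387/43718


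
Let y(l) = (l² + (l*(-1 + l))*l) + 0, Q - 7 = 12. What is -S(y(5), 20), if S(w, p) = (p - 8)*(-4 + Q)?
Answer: -180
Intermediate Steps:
Q = 19 (Q = 7 + 12 = 19)
y(l) = l² + l²*(-1 + l) (y(l) = (l² + l²*(-1 + l)) + 0 = l² + l²*(-1 + l))
S(w, p) = -120 + 15*p (S(w, p) = (p - 8)*(-4 + 19) = (-8 + p)*15 = -120 + 15*p)
-S(y(5), 20) = -(-120 + 15*20) = -(-120 + 300) = -1*180 = -180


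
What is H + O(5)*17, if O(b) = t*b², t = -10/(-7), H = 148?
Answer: 5286/7 ≈ 755.14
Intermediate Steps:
t = 10/7 (t = -10*(-⅐) = 10/7 ≈ 1.4286)
O(b) = 10*b²/7
H + O(5)*17 = 148 + ((10/7)*5²)*17 = 148 + ((10/7)*25)*17 = 148 + (250/7)*17 = 148 + 4250/7 = 5286/7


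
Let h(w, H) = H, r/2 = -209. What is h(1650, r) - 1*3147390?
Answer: -3147808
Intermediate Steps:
r = -418 (r = 2*(-209) = -418)
h(1650, r) - 1*3147390 = -418 - 1*3147390 = -418 - 3147390 = -3147808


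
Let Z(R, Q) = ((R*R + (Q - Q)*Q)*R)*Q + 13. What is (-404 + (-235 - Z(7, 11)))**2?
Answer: 19580625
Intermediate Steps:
Z(R, Q) = 13 + Q*R**3 (Z(R, Q) = ((R**2 + 0*Q)*R)*Q + 13 = ((R**2 + 0)*R)*Q + 13 = (R**2*R)*Q + 13 = R**3*Q + 13 = Q*R**3 + 13 = 13 + Q*R**3)
(-404 + (-235 - Z(7, 11)))**2 = (-404 + (-235 - (13 + 11*7**3)))**2 = (-404 + (-235 - (13 + 11*343)))**2 = (-404 + (-235 - (13 + 3773)))**2 = (-404 + (-235 - 1*3786))**2 = (-404 + (-235 - 3786))**2 = (-404 - 4021)**2 = (-4425)**2 = 19580625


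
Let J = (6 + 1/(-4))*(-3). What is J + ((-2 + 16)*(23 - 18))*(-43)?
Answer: -12109/4 ≈ -3027.3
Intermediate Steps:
J = -69/4 (J = (6 + 1*(-¼))*(-3) = (6 - ¼)*(-3) = (23/4)*(-3) = -69/4 ≈ -17.250)
J + ((-2 + 16)*(23 - 18))*(-43) = -69/4 + ((-2 + 16)*(23 - 18))*(-43) = -69/4 + (14*5)*(-43) = -69/4 + 70*(-43) = -69/4 - 3010 = -12109/4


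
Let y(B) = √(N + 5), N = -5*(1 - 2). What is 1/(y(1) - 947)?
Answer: -947/896799 - √10/896799 ≈ -0.0010595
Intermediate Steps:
N = 5 (N = -5*(-1) = 5)
y(B) = √10 (y(B) = √(5 + 5) = √10)
1/(y(1) - 947) = 1/(√10 - 947) = 1/(-947 + √10)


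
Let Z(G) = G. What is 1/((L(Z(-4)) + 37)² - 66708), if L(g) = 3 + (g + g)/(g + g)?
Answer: -1/65027 ≈ -1.5378e-5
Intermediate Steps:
L(g) = 4 (L(g) = 3 + (2*g)/((2*g)) = 3 + (2*g)*(1/(2*g)) = 3 + 1 = 4)
1/((L(Z(-4)) + 37)² - 66708) = 1/((4 + 37)² - 66708) = 1/(41² - 66708) = 1/(1681 - 66708) = 1/(-65027) = -1/65027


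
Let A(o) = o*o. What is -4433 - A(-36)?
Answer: -5729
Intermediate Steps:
A(o) = o**2
-4433 - A(-36) = -4433 - 1*(-36)**2 = -4433 - 1*1296 = -4433 - 1296 = -5729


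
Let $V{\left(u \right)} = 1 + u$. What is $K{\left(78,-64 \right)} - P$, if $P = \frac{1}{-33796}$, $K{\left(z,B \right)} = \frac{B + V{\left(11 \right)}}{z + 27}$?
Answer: $- \frac{35863}{72420} \approx -0.49521$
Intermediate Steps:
$K{\left(z,B \right)} = \frac{12 + B}{27 + z}$ ($K{\left(z,B \right)} = \frac{B + \left(1 + 11\right)}{z + 27} = \frac{B + 12}{27 + z} = \frac{12 + B}{27 + z}$)
$P = - \frac{1}{33796} \approx -2.9589 \cdot 10^{-5}$
$K{\left(78,-64 \right)} - P = \frac{12 - 64}{27 + 78} - - \frac{1}{33796} = \frac{1}{105} \left(-52\right) + \frac{1}{33796} = - \frac{52}{105} + \frac{1}{33796} = - \frac{35863}{72420}$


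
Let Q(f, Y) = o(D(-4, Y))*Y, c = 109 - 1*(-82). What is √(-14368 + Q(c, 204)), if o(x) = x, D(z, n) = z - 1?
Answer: 2*I*√3847 ≈ 124.05*I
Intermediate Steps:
D(z, n) = -1 + z
c = 191 (c = 109 + 82 = 191)
Q(f, Y) = -5*Y (Q(f, Y) = (-1 - 4)*Y = -5*Y)
√(-14368 + Q(c, 204)) = √(-14368 - 5*204) = √(-14368 - 1020) = √(-15388) = 2*I*√3847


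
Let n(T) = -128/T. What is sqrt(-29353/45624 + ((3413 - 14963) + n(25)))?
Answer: I*sqrt(150336825167982)/114060 ≈ 107.5*I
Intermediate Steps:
sqrt(-29353/45624 + ((3413 - 14963) + n(25))) = sqrt(-29353/45624 + ((3413 - 14963) - 128/25)) = sqrt(-29353*1/45624 + (-11550 - 128*1/25)) = sqrt(-29353/45624 + (-11550 - 128/25)) = sqrt(-29353/45624 - 288878/25) = sqrt(-13180503697/1140600) = I*sqrt(150336825167982)/114060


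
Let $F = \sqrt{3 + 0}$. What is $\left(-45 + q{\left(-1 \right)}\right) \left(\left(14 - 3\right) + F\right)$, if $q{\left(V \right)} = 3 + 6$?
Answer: $-396 - 36 \sqrt{3} \approx -458.35$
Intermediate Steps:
$F = \sqrt{3} \approx 1.732$
$q{\left(V \right)} = 9$
$\left(-45 + q{\left(-1 \right)}\right) \left(\left(14 - 3\right) + F\right) = \left(-45 + 9\right) \left(\left(14 - 3\right) + \sqrt{3}\right) = - 36 \left(11 + \sqrt{3}\right) = -396 - 36 \sqrt{3}$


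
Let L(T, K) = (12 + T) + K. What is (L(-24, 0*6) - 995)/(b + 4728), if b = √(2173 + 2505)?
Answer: -2380548/11174653 + 1007*√4678/22349306 ≈ -0.20995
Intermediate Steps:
L(T, K) = 12 + K + T
b = √4678 ≈ 68.396
(L(-24, 0*6) - 995)/(b + 4728) = ((12 + 0*6 - 24) - 995)/(√4678 + 4728) = ((12 + 0 - 24) - 995)/(4728 + √4678) = (-12 - 995)/(4728 + √4678) = -1007/(4728 + √4678)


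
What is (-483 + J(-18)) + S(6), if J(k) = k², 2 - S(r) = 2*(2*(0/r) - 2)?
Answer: -153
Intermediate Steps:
S(r) = 6 (S(r) = 2 - 2*(2*(0/r) - 2) = 2 - 2*(2*0 - 2) = 2 - 2*(0 - 2) = 2 - 2*(-2) = 2 - 1*(-4) = 2 + 4 = 6)
(-483 + J(-18)) + S(6) = (-483 + (-18)²) + 6 = (-483 + 324) + 6 = -159 + 6 = -153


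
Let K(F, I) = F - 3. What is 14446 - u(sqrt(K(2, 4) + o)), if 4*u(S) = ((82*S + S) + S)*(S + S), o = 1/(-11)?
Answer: 159410/11 ≈ 14492.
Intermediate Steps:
K(F, I) = -3 + F
o = -1/11 ≈ -0.090909
u(S) = 42*S**2 (u(S) = (((82*S + S) + S)*(S + S))/4 = ((83*S + S)*(2*S))/4 = ((84*S)*(2*S))/4 = (168*S**2)/4 = 42*S**2)
14446 - u(sqrt(K(2, 4) + o)) = 14446 - 42*(sqrt((-3 + 2) - 1/11))**2 = 14446 - 42*(sqrt(-1 - 1/11))**2 = 14446 - 42*(sqrt(-12/11))**2 = 14446 - 42*(2*I*sqrt(33)/11)**2 = 14446 - 42*(-12)/11 = 14446 - 1*(-504/11) = 14446 + 504/11 = 159410/11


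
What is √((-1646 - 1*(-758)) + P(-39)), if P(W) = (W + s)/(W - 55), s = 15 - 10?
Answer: I*√1960793/47 ≈ 29.793*I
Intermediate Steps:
s = 5
P(W) = (5 + W)/(-55 + W) (P(W) = (W + 5)/(W - 55) = (5 + W)/(-55 + W))
√((-1646 - 1*(-758)) + P(-39)) = √((-1646 - 1*(-758)) + (5 - 39)/(-55 - 39)) = √((-1646 + 758) - 34/(-94)) = √(-888 - 1/94*(-34)) = √(-888 + 17/47) = √(-41719/47) = I*√1960793/47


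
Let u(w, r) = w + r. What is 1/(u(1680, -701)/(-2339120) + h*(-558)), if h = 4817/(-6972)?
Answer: 27735280/10692654889 ≈ 0.0025939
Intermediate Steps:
h = -4817/6972 (h = 4817*(-1/6972) = -4817/6972 ≈ -0.69091)
u(w, r) = r + w
1/(u(1680, -701)/(-2339120) + h*(-558)) = 1/((-701 + 1680)/(-2339120) - 4817/6972*(-558)) = 1/(979*(-1/2339120) + 447981/1162) = 1/(-979/2339120 + 447981/1162) = 1/(10692654889/27735280) = 27735280/10692654889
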